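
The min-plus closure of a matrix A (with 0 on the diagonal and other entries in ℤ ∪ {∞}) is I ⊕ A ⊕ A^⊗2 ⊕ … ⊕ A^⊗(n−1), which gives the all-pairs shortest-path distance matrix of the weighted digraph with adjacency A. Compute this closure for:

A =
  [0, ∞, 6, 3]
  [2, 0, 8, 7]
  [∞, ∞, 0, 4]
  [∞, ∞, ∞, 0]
Closure =
  [0, ∞, 6, 3]
  [2, 0, 8, 5]
  [∞, ∞, 0, 4]
  [∞, ∞, ∞, 0]

This is the Floyd-Warshall all-pairs shortest-path computation. For each intermediate vertex k = 0, 1, …, 3, update dist[i][j] ← min(dist[i][j], dist[i][k] + dist[k][j]). The final matrix gives, for each (i, j), the minimum total weight of any directed path from i to j (possibly empty when i = j).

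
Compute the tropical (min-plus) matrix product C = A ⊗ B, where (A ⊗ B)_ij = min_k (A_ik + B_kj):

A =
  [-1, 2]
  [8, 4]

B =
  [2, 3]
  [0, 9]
A ⊗ B =
  [1, 2]
  [4, 11]

Apply the min-plus product entry-by-entry:
  C[0][0] = min over k of (A[0][0] + B[0][0] = -1 + 2 = 1, A[0][1] + B[1][0] = 2 + 0 = 2) = 1 (attained at k = 0)
  C[0][1] = min over k of (A[0][0] + B[0][1] = -1 + 3 = 2, A[0][1] + B[1][1] = 2 + 9 = 11) = 2 (attained at k = 0)
  C[1][0] = min over k of (A[1][0] + B[0][0] = 8 + 2 = 10, A[1][1] + B[1][0] = 4 + 0 = 4) = 4 (attained at k = 1)
  C[1][1] = min over k of (A[1][0] + B[0][1] = 8 + 3 = 11, A[1][1] + B[1][1] = 4 + 9 = 13) = 11 (attained at k = 0)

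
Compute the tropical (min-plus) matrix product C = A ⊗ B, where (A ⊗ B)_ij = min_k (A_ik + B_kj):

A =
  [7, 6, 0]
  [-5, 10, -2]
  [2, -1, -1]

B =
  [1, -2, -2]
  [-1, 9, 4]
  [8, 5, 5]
A ⊗ B =
  [5, 5, 5]
  [-4, -7, -7]
  [-2, 0, 0]

Apply the min-plus product entry-by-entry:
  C[0][0] = min over k of (A[0][0] + B[0][0] = 7 + 1 = 8, A[0][1] + B[1][0] = 6 + -1 = 5, A[0][2] + B[2][0] = 0 + 8 = 8) = 5 (attained at k = 1)
  C[0][1] = min over k of (A[0][0] + B[0][1] = 7 + -2 = 5, A[0][1] + B[1][1] = 6 + 9 = 15, A[0][2] + B[2][1] = 0 + 5 = 5) = 5 (attained at k = 0)
  C[0][2] = min over k of (A[0][0] + B[0][2] = 7 + -2 = 5, A[0][1] + B[1][2] = 6 + 4 = 10, A[0][2] + B[2][2] = 0 + 5 = 5) = 5 (attained at k = 0)
  C[1][0] = min over k of (A[1][0] + B[0][0] = -5 + 1 = -4, A[1][1] + B[1][0] = 10 + -1 = 9, A[1][2] + B[2][0] = -2 + 8 = 6) = -4 (attained at k = 0)
  C[1][1] = min over k of (A[1][0] + B[0][1] = -5 + -2 = -7, A[1][1] + B[1][1] = 10 + 9 = 19, A[1][2] + B[2][1] = -2 + 5 = 3) = -7 (attained at k = 0)
  C[1][2] = min over k of (A[1][0] + B[0][2] = -5 + -2 = -7, A[1][1] + B[1][2] = 10 + 4 = 14, A[1][2] + B[2][2] = -2 + 5 = 3) = -7 (attained at k = 0)
  C[2][0] = min over k of (A[2][0] + B[0][0] = 2 + 1 = 3, A[2][1] + B[1][0] = -1 + -1 = -2, A[2][2] + B[2][0] = -1 + 8 = 7) = -2 (attained at k = 1)
  C[2][1] = min over k of (A[2][0] + B[0][1] = 2 + -2 = 0, A[2][1] + B[1][1] = -1 + 9 = 8, A[2][2] + B[2][1] = -1 + 5 = 4) = 0 (attained at k = 0)
  C[2][2] = min over k of (A[2][0] + B[0][2] = 2 + -2 = 0, A[2][1] + B[1][2] = -1 + 4 = 3, A[2][2] + B[2][2] = -1 + 5 = 4) = 0 (attained at k = 0)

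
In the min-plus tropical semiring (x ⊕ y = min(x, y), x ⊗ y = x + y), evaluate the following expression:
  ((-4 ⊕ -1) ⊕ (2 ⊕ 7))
((-4 ⊕ -1) ⊕ (2 ⊕ 7)) = -4

Expand innermost to outermost. Recall ⊕ takes the minimum of its arguments and ⊗ takes their sum. Working out the expression ((-4 ⊕ -1) ⊕ (2 ⊕ 7)) gives -4.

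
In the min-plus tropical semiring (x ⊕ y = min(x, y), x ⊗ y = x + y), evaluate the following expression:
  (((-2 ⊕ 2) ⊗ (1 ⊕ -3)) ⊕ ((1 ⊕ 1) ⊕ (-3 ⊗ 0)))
(((-2 ⊕ 2) ⊗ (1 ⊕ -3)) ⊕ ((1 ⊕ 1) ⊕ (-3 ⊗ 0))) = -5

Expand innermost to outermost. Recall ⊕ takes the minimum of its arguments and ⊗ takes their sum. Working out the expression (((-2 ⊕ 2) ⊗ (1 ⊕ -3)) ⊕ ((1 ⊕ 1) ⊕ (-3 ⊗ 0))) gives -5.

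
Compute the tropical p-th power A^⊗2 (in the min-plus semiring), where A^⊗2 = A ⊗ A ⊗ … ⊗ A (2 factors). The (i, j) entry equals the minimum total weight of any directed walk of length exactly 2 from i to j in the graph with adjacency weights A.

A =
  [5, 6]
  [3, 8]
A^⊗2 =
  [9, 11]
  [8, 9]

Each entry (A^⊗2)_ij equals the minimum over all length-2 walks i = v_0 → v_1 → … → v_2 = j of Σ_t A[v_t][v_{t+1}]. For example, for (i, j) = (0, 1) we minimise over 2 possible intermediate vertex sequences; the minimum is 11, attained along the walk 0 → 0 → 1.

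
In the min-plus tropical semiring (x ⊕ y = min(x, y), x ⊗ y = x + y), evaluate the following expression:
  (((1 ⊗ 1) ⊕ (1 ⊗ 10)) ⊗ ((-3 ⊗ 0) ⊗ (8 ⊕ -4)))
(((1 ⊗ 1) ⊕ (1 ⊗ 10)) ⊗ ((-3 ⊗ 0) ⊗ (8 ⊕ -4))) = -5

Expand innermost to outermost. Recall ⊕ takes the minimum of its arguments and ⊗ takes their sum. Working out the expression (((1 ⊗ 1) ⊕ (1 ⊗ 10)) ⊗ ((-3 ⊗ 0) ⊗ (8 ⊕ -4))) gives -5.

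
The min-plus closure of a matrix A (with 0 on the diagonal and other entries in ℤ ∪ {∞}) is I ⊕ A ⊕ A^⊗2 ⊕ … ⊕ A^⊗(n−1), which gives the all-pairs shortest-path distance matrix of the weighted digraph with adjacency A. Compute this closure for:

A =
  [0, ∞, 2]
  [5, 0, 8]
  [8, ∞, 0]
Closure =
  [0, ∞, 2]
  [5, 0, 7]
  [8, ∞, 0]

This is the Floyd-Warshall all-pairs shortest-path computation. For each intermediate vertex k = 0, 1, …, 2, update dist[i][j] ← min(dist[i][j], dist[i][k] + dist[k][j]). The final matrix gives, for each (i, j), the minimum total weight of any directed path from i to j (possibly empty when i = j).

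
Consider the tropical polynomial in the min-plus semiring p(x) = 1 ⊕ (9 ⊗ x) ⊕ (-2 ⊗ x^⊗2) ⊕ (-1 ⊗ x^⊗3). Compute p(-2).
p(-2) = -7

A tropical monomial a ⊗ x^⊗i evaluates to a + i · x. Evaluating each term at x = -2:
  Term 0 contributes 1 + 0 · -2 = 1
  Term 1 contributes 9 + 1 · -2 = 7
  Term 2 contributes -2 + 2 · -2 = -6
  Term 3 contributes -1 + 3 · -2 = -7
p(-2) = ⊕ of these = min[1, 7, -6, -7] = -7.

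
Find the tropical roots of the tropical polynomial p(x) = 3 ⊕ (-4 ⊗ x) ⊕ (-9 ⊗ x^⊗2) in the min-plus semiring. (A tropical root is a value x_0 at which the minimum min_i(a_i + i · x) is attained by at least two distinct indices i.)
Roots: {5, 7}

Each tropical root is a break point of the lower envelope of the lines y = a_i + i · x (there are 3 lines, with slopes 0, 1, ..., 2). Only the lines that attain the minimum somewhere contribute to roots; other lines are dominated. Here the surviving (envelope) indices are i = 2, i = 1, i = 0.
Intersections between consecutive envelope lines give the roots: for adjacent envelope indices i < j the intersection is x = (a_i − a_j) / (j − i). Reading off the sorted break points: {5, 7}.
Verification: at each break x_0, at least two indices attain the minimum of min_i(a_i + i · x_0).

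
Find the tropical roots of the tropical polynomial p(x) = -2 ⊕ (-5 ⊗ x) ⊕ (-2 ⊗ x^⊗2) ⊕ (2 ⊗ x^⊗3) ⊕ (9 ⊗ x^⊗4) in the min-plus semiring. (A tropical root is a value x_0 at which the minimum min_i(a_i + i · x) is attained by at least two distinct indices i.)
Roots: {-7, -4, -3, 3}

Each tropical root is a break point of the lower envelope of the lines y = a_i + i · x (there are 5 lines, with slopes 0, 1, ..., 4). Only the lines that attain the minimum somewhere contribute to roots; other lines are dominated. Here the surviving (envelope) indices are i = 4, i = 3, i = 2, i = 1, i = 0.
Intersections between consecutive envelope lines give the roots: for adjacent envelope indices i < j the intersection is x = (a_i − a_j) / (j − i). Reading off the sorted break points: {-7, -4, -3, 3}.
Verification: at each break x_0, at least two indices attain the minimum of min_i(a_i + i · x_0).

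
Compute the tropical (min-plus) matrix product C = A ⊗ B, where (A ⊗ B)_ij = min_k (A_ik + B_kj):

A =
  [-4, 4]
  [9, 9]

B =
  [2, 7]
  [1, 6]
A ⊗ B =
  [-2, 3]
  [10, 15]

Apply the min-plus product entry-by-entry:
  C[0][0] = min over k of (A[0][0] + B[0][0] = -4 + 2 = -2, A[0][1] + B[1][0] = 4 + 1 = 5) = -2 (attained at k = 0)
  C[0][1] = min over k of (A[0][0] + B[0][1] = -4 + 7 = 3, A[0][1] + B[1][1] = 4 + 6 = 10) = 3 (attained at k = 0)
  C[1][0] = min over k of (A[1][0] + B[0][0] = 9 + 2 = 11, A[1][1] + B[1][0] = 9 + 1 = 10) = 10 (attained at k = 1)
  C[1][1] = min over k of (A[1][0] + B[0][1] = 9 + 7 = 16, A[1][1] + B[1][1] = 9 + 6 = 15) = 15 (attained at k = 1)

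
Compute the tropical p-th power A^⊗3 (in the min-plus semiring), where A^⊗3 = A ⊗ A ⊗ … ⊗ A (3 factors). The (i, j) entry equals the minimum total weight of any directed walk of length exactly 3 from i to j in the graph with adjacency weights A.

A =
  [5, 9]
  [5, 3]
A^⊗3 =
  [15, 15]
  [11, 9]

Each entry (A^⊗3)_ij equals the minimum over all length-3 walks i = v_0 → v_1 → … → v_3 = j of Σ_t A[v_t][v_{t+1}]. For example, for (i, j) = (0, 1) we minimise over 4 possible intermediate vertex sequences; the minimum is 15, attained along the walk 0 → 1 → 1 → 1.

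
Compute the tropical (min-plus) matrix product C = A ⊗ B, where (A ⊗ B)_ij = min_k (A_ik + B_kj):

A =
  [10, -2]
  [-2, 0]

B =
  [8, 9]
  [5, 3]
A ⊗ B =
  [3, 1]
  [5, 3]

Apply the min-plus product entry-by-entry:
  C[0][0] = min over k of (A[0][0] + B[0][0] = 10 + 8 = 18, A[0][1] + B[1][0] = -2 + 5 = 3) = 3 (attained at k = 1)
  C[0][1] = min over k of (A[0][0] + B[0][1] = 10 + 9 = 19, A[0][1] + B[1][1] = -2 + 3 = 1) = 1 (attained at k = 1)
  C[1][0] = min over k of (A[1][0] + B[0][0] = -2 + 8 = 6, A[1][1] + B[1][0] = 0 + 5 = 5) = 5 (attained at k = 1)
  C[1][1] = min over k of (A[1][0] + B[0][1] = -2 + 9 = 7, A[1][1] + B[1][1] = 0 + 3 = 3) = 3 (attained at k = 1)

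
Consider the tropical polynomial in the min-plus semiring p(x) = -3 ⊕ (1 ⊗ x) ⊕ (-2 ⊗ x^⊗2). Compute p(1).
p(1) = -3

A tropical monomial a ⊗ x^⊗i evaluates to a + i · x. Evaluating each term at x = 1:
  Term 0 contributes -3 + 0 · 1 = -3
  Term 1 contributes 1 + 1 · 1 = 2
  Term 2 contributes -2 + 2 · 1 = 0
p(1) = ⊕ of these = min[-3, 2, 0] = -3.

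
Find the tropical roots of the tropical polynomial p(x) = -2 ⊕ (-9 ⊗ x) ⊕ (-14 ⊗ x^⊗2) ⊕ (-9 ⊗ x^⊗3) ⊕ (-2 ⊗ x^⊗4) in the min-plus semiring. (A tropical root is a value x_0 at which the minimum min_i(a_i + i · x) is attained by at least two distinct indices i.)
Roots: {-7, -5, 5, 7}

Each tropical root is a break point of the lower envelope of the lines y = a_i + i · x (there are 5 lines, with slopes 0, 1, ..., 4). Only the lines that attain the minimum somewhere contribute to roots; other lines are dominated. Here the surviving (envelope) indices are i = 4, i = 3, i = 2, i = 1, i = 0.
Intersections between consecutive envelope lines give the roots: for adjacent envelope indices i < j the intersection is x = (a_i − a_j) / (j − i). Reading off the sorted break points: {-7, -5, 5, 7}.
Verification: at each break x_0, at least two indices attain the minimum of min_i(a_i + i · x_0).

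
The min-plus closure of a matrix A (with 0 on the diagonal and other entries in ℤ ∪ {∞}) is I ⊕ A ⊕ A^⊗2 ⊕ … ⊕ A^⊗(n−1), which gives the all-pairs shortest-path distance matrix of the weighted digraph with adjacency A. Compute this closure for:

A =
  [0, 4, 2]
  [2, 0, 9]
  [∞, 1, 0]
Closure =
  [0, 3, 2]
  [2, 0, 4]
  [3, 1, 0]

This is the Floyd-Warshall all-pairs shortest-path computation. For each intermediate vertex k = 0, 1, …, 2, update dist[i][j] ← min(dist[i][j], dist[i][k] + dist[k][j]). The final matrix gives, for each (i, j), the minimum total weight of any directed path from i to j (possibly empty when i = j).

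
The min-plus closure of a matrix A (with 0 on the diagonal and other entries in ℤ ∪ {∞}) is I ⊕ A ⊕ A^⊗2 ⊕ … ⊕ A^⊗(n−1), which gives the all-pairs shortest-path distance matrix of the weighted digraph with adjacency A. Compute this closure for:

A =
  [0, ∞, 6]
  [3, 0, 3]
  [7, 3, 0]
Closure =
  [0, 9, 6]
  [3, 0, 3]
  [6, 3, 0]

This is the Floyd-Warshall all-pairs shortest-path computation. For each intermediate vertex k = 0, 1, …, 2, update dist[i][j] ← min(dist[i][j], dist[i][k] + dist[k][j]). The final matrix gives, for each (i, j), the minimum total weight of any directed path from i to j (possibly empty when i = j).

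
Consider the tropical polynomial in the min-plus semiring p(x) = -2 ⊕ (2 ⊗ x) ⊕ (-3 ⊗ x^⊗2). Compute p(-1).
p(-1) = -5

A tropical monomial a ⊗ x^⊗i evaluates to a + i · x. Evaluating each term at x = -1:
  Term 0 contributes -2 + 0 · -1 = -2
  Term 1 contributes 2 + 1 · -1 = 1
  Term 2 contributes -3 + 2 · -1 = -5
p(-1) = ⊕ of these = min[-2, 1, -5] = -5.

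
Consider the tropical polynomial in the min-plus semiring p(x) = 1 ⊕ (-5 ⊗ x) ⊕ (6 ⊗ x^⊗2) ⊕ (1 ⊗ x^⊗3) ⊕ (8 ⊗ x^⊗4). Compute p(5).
p(5) = 0

A tropical monomial a ⊗ x^⊗i evaluates to a + i · x. Evaluating each term at x = 5:
  Term 0 contributes 1 + 0 · 5 = 1
  Term 1 contributes -5 + 1 · 5 = 0
  Term 2 contributes 6 + 2 · 5 = 16
  Term 3 contributes 1 + 3 · 5 = 16
  Term 4 contributes 8 + 4 · 5 = 28
p(5) = ⊕ of these = min[1, 0, 16, 16, 28] = 0.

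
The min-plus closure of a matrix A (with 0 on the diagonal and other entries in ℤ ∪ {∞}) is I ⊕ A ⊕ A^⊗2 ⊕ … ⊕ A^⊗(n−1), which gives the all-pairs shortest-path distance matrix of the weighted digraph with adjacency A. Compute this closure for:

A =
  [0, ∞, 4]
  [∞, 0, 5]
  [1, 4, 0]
Closure =
  [0, 8, 4]
  [6, 0, 5]
  [1, 4, 0]

This is the Floyd-Warshall all-pairs shortest-path computation. For each intermediate vertex k = 0, 1, …, 2, update dist[i][j] ← min(dist[i][j], dist[i][k] + dist[k][j]). The final matrix gives, for each (i, j), the minimum total weight of any directed path from i to j (possibly empty when i = j).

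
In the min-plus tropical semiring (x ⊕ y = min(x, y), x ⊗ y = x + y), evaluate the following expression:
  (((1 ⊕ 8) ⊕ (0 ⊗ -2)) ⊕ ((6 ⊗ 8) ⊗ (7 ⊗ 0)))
(((1 ⊕ 8) ⊕ (0 ⊗ -2)) ⊕ ((6 ⊗ 8) ⊗ (7 ⊗ 0))) = -2

Expand innermost to outermost. Recall ⊕ takes the minimum of its arguments and ⊗ takes their sum. Working out the expression (((1 ⊕ 8) ⊕ (0 ⊗ -2)) ⊕ ((6 ⊗ 8) ⊗ (7 ⊗ 0))) gives -2.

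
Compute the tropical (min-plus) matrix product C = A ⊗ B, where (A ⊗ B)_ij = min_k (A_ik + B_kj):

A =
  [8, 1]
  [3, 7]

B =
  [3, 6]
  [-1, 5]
A ⊗ B =
  [0, 6]
  [6, 9]

Apply the min-plus product entry-by-entry:
  C[0][0] = min over k of (A[0][0] + B[0][0] = 8 + 3 = 11, A[0][1] + B[1][0] = 1 + -1 = 0) = 0 (attained at k = 1)
  C[0][1] = min over k of (A[0][0] + B[0][1] = 8 + 6 = 14, A[0][1] + B[1][1] = 1 + 5 = 6) = 6 (attained at k = 1)
  C[1][0] = min over k of (A[1][0] + B[0][0] = 3 + 3 = 6, A[1][1] + B[1][0] = 7 + -1 = 6) = 6 (attained at k = 0)
  C[1][1] = min over k of (A[1][0] + B[0][1] = 3 + 6 = 9, A[1][1] + B[1][1] = 7 + 5 = 12) = 9 (attained at k = 0)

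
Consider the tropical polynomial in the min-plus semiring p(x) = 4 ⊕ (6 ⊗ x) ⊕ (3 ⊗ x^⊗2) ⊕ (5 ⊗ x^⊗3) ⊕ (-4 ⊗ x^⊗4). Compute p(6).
p(6) = 4

A tropical monomial a ⊗ x^⊗i evaluates to a + i · x. Evaluating each term at x = 6:
  Term 0 contributes 4 + 0 · 6 = 4
  Term 1 contributes 6 + 1 · 6 = 12
  Term 2 contributes 3 + 2 · 6 = 15
  Term 3 contributes 5 + 3 · 6 = 23
  Term 4 contributes -4 + 4 · 6 = 20
p(6) = ⊕ of these = min[4, 12, 15, 23, 20] = 4.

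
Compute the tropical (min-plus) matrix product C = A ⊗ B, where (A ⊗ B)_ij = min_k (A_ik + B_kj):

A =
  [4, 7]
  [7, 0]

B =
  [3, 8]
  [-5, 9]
A ⊗ B =
  [2, 12]
  [-5, 9]

Apply the min-plus product entry-by-entry:
  C[0][0] = min over k of (A[0][0] + B[0][0] = 4 + 3 = 7, A[0][1] + B[1][0] = 7 + -5 = 2) = 2 (attained at k = 1)
  C[0][1] = min over k of (A[0][0] + B[0][1] = 4 + 8 = 12, A[0][1] + B[1][1] = 7 + 9 = 16) = 12 (attained at k = 0)
  C[1][0] = min over k of (A[1][0] + B[0][0] = 7 + 3 = 10, A[1][1] + B[1][0] = 0 + -5 = -5) = -5 (attained at k = 1)
  C[1][1] = min over k of (A[1][0] + B[0][1] = 7 + 8 = 15, A[1][1] + B[1][1] = 0 + 9 = 9) = 9 (attained at k = 1)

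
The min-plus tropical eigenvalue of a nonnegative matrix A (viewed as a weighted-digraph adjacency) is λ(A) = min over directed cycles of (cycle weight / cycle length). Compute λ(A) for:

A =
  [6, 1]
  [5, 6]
λ(A) = 3

Enumerate directed cycles and compute their means (weight / length). Sample:
  cycle 0 → 0: weight = 6, length = 1, mean = 6/1 ≈ 6.000
  cycle 1 → 1: weight = 6, length = 1, mean = 6/1 ≈ 6.000
  cycle 0 → 1 → 0: weight = 6, length = 2, mean = 6/2 ≈ 3.000
  cycle 1 → 0 → 1: weight = 6, length = 2, mean = 6/2 ≈ 3.000
Minimum mean = 3.000, attained e.g. along the cycle 0 → 1 → 0 with weight 6 and length 2. So λ(A) = 6/2 = 3.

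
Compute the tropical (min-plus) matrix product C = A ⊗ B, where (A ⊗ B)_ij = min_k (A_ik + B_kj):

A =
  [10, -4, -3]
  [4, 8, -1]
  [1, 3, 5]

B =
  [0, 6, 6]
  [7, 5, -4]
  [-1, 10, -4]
A ⊗ B =
  [-4, 1, -8]
  [-2, 9, -5]
  [1, 7, -1]

Apply the min-plus product entry-by-entry:
  C[0][0] = min over k of (A[0][0] + B[0][0] = 10 + 0 = 10, A[0][1] + B[1][0] = -4 + 7 = 3, A[0][2] + B[2][0] = -3 + -1 = -4) = -4 (attained at k = 2)
  C[0][1] = min over k of (A[0][0] + B[0][1] = 10 + 6 = 16, A[0][1] + B[1][1] = -4 + 5 = 1, A[0][2] + B[2][1] = -3 + 10 = 7) = 1 (attained at k = 1)
  C[0][2] = min over k of (A[0][0] + B[0][2] = 10 + 6 = 16, A[0][1] + B[1][2] = -4 + -4 = -8, A[0][2] + B[2][2] = -3 + -4 = -7) = -8 (attained at k = 1)
  C[1][0] = min over k of (A[1][0] + B[0][0] = 4 + 0 = 4, A[1][1] + B[1][0] = 8 + 7 = 15, A[1][2] + B[2][0] = -1 + -1 = -2) = -2 (attained at k = 2)
  C[1][1] = min over k of (A[1][0] + B[0][1] = 4 + 6 = 10, A[1][1] + B[1][1] = 8 + 5 = 13, A[1][2] + B[2][1] = -1 + 10 = 9) = 9 (attained at k = 2)
  C[1][2] = min over k of (A[1][0] + B[0][2] = 4 + 6 = 10, A[1][1] + B[1][2] = 8 + -4 = 4, A[1][2] + B[2][2] = -1 + -4 = -5) = -5 (attained at k = 2)
  C[2][0] = min over k of (A[2][0] + B[0][0] = 1 + 0 = 1, A[2][1] + B[1][0] = 3 + 7 = 10, A[2][2] + B[2][0] = 5 + -1 = 4) = 1 (attained at k = 0)
  C[2][1] = min over k of (A[2][0] + B[0][1] = 1 + 6 = 7, A[2][1] + B[1][1] = 3 + 5 = 8, A[2][2] + B[2][1] = 5 + 10 = 15) = 7 (attained at k = 0)
  C[2][2] = min over k of (A[2][0] + B[0][2] = 1 + 6 = 7, A[2][1] + B[1][2] = 3 + -4 = -1, A[2][2] + B[2][2] = 5 + -4 = 1) = -1 (attained at k = 1)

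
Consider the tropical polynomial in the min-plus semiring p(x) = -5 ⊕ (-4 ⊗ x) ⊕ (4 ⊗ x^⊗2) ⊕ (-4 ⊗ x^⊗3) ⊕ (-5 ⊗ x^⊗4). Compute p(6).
p(6) = -5

A tropical monomial a ⊗ x^⊗i evaluates to a + i · x. Evaluating each term at x = 6:
  Term 0 contributes -5 + 0 · 6 = -5
  Term 1 contributes -4 + 1 · 6 = 2
  Term 2 contributes 4 + 2 · 6 = 16
  Term 3 contributes -4 + 3 · 6 = 14
  Term 4 contributes -5 + 4 · 6 = 19
p(6) = ⊕ of these = min[-5, 2, 16, 14, 19] = -5.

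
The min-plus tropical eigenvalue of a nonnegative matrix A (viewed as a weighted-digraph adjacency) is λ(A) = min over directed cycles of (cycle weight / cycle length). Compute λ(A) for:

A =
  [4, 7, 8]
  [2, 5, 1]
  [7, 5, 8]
λ(A) = 3

Enumerate directed cycles and compute their means (weight / length). Sample:
  cycle 0 → 0: weight = 4, length = 1, mean = 4/1 ≈ 4.000
  cycle 1 → 1: weight = 5, length = 1, mean = 5/1 ≈ 5.000
  cycle 2 → 2: weight = 8, length = 1, mean = 8/1 ≈ 8.000
  cycle 0 → 1 → 0: weight = 9, length = 2, mean = 9/2 ≈ 4.500
  cycle 0 → 2 → 0: weight = 15, length = 2, mean = 15/2 ≈ 7.500
  cycle 1 → 0 → 1: weight = 9, length = 2, mean = 9/2 ≈ 4.500
Minimum mean = 3.000, attained e.g. along the cycle 1 → 2 → 1 with weight 6 and length 2. So λ(A) = 6/2 = 3.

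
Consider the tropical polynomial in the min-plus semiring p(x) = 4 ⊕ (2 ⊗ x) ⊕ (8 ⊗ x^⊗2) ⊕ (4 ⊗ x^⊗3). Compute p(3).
p(3) = 4

A tropical monomial a ⊗ x^⊗i evaluates to a + i · x. Evaluating each term at x = 3:
  Term 0 contributes 4 + 0 · 3 = 4
  Term 1 contributes 2 + 1 · 3 = 5
  Term 2 contributes 8 + 2 · 3 = 14
  Term 3 contributes 4 + 3 · 3 = 13
p(3) = ⊕ of these = min[4, 5, 14, 13] = 4.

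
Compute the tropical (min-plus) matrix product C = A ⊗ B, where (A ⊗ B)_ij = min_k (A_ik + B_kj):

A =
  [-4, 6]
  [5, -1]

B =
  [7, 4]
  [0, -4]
A ⊗ B =
  [3, 0]
  [-1, -5]

Apply the min-plus product entry-by-entry:
  C[0][0] = min over k of (A[0][0] + B[0][0] = -4 + 7 = 3, A[0][1] + B[1][0] = 6 + 0 = 6) = 3 (attained at k = 0)
  C[0][1] = min over k of (A[0][0] + B[0][1] = -4 + 4 = 0, A[0][1] + B[1][1] = 6 + -4 = 2) = 0 (attained at k = 0)
  C[1][0] = min over k of (A[1][0] + B[0][0] = 5 + 7 = 12, A[1][1] + B[1][0] = -1 + 0 = -1) = -1 (attained at k = 1)
  C[1][1] = min over k of (A[1][0] + B[0][1] = 5 + 4 = 9, A[1][1] + B[1][1] = -1 + -4 = -5) = -5 (attained at k = 1)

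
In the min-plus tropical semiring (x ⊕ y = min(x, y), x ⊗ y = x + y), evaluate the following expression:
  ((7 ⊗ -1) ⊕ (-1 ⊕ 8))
((7 ⊗ -1) ⊕ (-1 ⊕ 8)) = -1

Expand innermost to outermost. Recall ⊕ takes the minimum of its arguments and ⊗ takes their sum. Working out the expression ((7 ⊗ -1) ⊕ (-1 ⊕ 8)) gives -1.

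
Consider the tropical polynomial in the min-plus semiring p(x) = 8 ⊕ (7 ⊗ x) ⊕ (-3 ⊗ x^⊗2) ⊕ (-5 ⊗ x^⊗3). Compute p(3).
p(3) = 3

A tropical monomial a ⊗ x^⊗i evaluates to a + i · x. Evaluating each term at x = 3:
  Term 0 contributes 8 + 0 · 3 = 8
  Term 1 contributes 7 + 1 · 3 = 10
  Term 2 contributes -3 + 2 · 3 = 3
  Term 3 contributes -5 + 3 · 3 = 4
p(3) = ⊕ of these = min[8, 10, 3, 4] = 3.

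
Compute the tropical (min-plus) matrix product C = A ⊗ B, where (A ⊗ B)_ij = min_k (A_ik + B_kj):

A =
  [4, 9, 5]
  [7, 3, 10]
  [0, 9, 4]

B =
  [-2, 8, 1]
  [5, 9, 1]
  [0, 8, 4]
A ⊗ B =
  [2, 12, 5]
  [5, 12, 4]
  [-2, 8, 1]

Apply the min-plus product entry-by-entry:
  C[0][0] = min over k of (A[0][0] + B[0][0] = 4 + -2 = 2, A[0][1] + B[1][0] = 9 + 5 = 14, A[0][2] + B[2][0] = 5 + 0 = 5) = 2 (attained at k = 0)
  C[0][1] = min over k of (A[0][0] + B[0][1] = 4 + 8 = 12, A[0][1] + B[1][1] = 9 + 9 = 18, A[0][2] + B[2][1] = 5 + 8 = 13) = 12 (attained at k = 0)
  C[0][2] = min over k of (A[0][0] + B[0][2] = 4 + 1 = 5, A[0][1] + B[1][2] = 9 + 1 = 10, A[0][2] + B[2][2] = 5 + 4 = 9) = 5 (attained at k = 0)
  C[1][0] = min over k of (A[1][0] + B[0][0] = 7 + -2 = 5, A[1][1] + B[1][0] = 3 + 5 = 8, A[1][2] + B[2][0] = 10 + 0 = 10) = 5 (attained at k = 0)
  C[1][1] = min over k of (A[1][0] + B[0][1] = 7 + 8 = 15, A[1][1] + B[1][1] = 3 + 9 = 12, A[1][2] + B[2][1] = 10 + 8 = 18) = 12 (attained at k = 1)
  C[1][2] = min over k of (A[1][0] + B[0][2] = 7 + 1 = 8, A[1][1] + B[1][2] = 3 + 1 = 4, A[1][2] + B[2][2] = 10 + 4 = 14) = 4 (attained at k = 1)
  C[2][0] = min over k of (A[2][0] + B[0][0] = 0 + -2 = -2, A[2][1] + B[1][0] = 9 + 5 = 14, A[2][2] + B[2][0] = 4 + 0 = 4) = -2 (attained at k = 0)
  C[2][1] = min over k of (A[2][0] + B[0][1] = 0 + 8 = 8, A[2][1] + B[1][1] = 9 + 9 = 18, A[2][2] + B[2][1] = 4 + 8 = 12) = 8 (attained at k = 0)
  C[2][2] = min over k of (A[2][0] + B[0][2] = 0 + 1 = 1, A[2][1] + B[1][2] = 9 + 1 = 10, A[2][2] + B[2][2] = 4 + 4 = 8) = 1 (attained at k = 0)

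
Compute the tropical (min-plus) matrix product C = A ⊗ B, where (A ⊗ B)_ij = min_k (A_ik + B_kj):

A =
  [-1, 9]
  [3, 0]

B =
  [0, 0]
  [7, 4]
A ⊗ B =
  [-1, -1]
  [3, 3]

Apply the min-plus product entry-by-entry:
  C[0][0] = min over k of (A[0][0] + B[0][0] = -1 + 0 = -1, A[0][1] + B[1][0] = 9 + 7 = 16) = -1 (attained at k = 0)
  C[0][1] = min over k of (A[0][0] + B[0][1] = -1 + 0 = -1, A[0][1] + B[1][1] = 9 + 4 = 13) = -1 (attained at k = 0)
  C[1][0] = min over k of (A[1][0] + B[0][0] = 3 + 0 = 3, A[1][1] + B[1][0] = 0 + 7 = 7) = 3 (attained at k = 0)
  C[1][1] = min over k of (A[1][0] + B[0][1] = 3 + 0 = 3, A[1][1] + B[1][1] = 0 + 4 = 4) = 3 (attained at k = 0)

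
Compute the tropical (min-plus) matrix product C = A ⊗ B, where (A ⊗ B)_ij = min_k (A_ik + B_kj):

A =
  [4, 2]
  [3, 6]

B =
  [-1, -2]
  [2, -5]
A ⊗ B =
  [3, -3]
  [2, 1]

Apply the min-plus product entry-by-entry:
  C[0][0] = min over k of (A[0][0] + B[0][0] = 4 + -1 = 3, A[0][1] + B[1][0] = 2 + 2 = 4) = 3 (attained at k = 0)
  C[0][1] = min over k of (A[0][0] + B[0][1] = 4 + -2 = 2, A[0][1] + B[1][1] = 2 + -5 = -3) = -3 (attained at k = 1)
  C[1][0] = min over k of (A[1][0] + B[0][0] = 3 + -1 = 2, A[1][1] + B[1][0] = 6 + 2 = 8) = 2 (attained at k = 0)
  C[1][1] = min over k of (A[1][0] + B[0][1] = 3 + -2 = 1, A[1][1] + B[1][1] = 6 + -5 = 1) = 1 (attained at k = 0)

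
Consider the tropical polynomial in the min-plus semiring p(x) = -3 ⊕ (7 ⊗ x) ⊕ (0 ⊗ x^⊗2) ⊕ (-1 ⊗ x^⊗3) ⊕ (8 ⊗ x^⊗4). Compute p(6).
p(6) = -3

A tropical monomial a ⊗ x^⊗i evaluates to a + i · x. Evaluating each term at x = 6:
  Term 0 contributes -3 + 0 · 6 = -3
  Term 1 contributes 7 + 1 · 6 = 13
  Term 2 contributes 0 + 2 · 6 = 12
  Term 3 contributes -1 + 3 · 6 = 17
  Term 4 contributes 8 + 4 · 6 = 32
p(6) = ⊕ of these = min[-3, 13, 12, 17, 32] = -3.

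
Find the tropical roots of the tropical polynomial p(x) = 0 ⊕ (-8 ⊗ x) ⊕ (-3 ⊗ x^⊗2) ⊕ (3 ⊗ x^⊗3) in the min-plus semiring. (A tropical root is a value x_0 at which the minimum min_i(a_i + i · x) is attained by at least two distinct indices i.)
Roots: {-6, -5, 8}

Each tropical root is a break point of the lower envelope of the lines y = a_i + i · x (there are 4 lines, with slopes 0, 1, ..., 3). Only the lines that attain the minimum somewhere contribute to roots; other lines are dominated. Here the surviving (envelope) indices are i = 3, i = 2, i = 1, i = 0.
Intersections between consecutive envelope lines give the roots: for adjacent envelope indices i < j the intersection is x = (a_i − a_j) / (j − i). Reading off the sorted break points: {-6, -5, 8}.
Verification: at each break x_0, at least two indices attain the minimum of min_i(a_i + i · x_0).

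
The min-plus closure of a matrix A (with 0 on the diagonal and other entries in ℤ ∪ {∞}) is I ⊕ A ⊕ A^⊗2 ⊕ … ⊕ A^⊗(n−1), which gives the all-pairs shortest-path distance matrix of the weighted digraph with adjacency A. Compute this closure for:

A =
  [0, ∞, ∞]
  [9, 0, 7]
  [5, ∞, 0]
Closure =
  [0, ∞, ∞]
  [9, 0, 7]
  [5, ∞, 0]

This is the Floyd-Warshall all-pairs shortest-path computation. For each intermediate vertex k = 0, 1, …, 2, update dist[i][j] ← min(dist[i][j], dist[i][k] + dist[k][j]). The final matrix gives, for each (i, j), the minimum total weight of any directed path from i to j (possibly empty when i = j).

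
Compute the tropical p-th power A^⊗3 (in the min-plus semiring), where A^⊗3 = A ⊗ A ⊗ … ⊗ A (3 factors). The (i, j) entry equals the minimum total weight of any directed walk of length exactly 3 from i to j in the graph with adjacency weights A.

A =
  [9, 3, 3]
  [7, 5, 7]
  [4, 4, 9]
A^⊗3 =
  [14, 10, 10]
  [14, 14, 14]
  [11, 11, 14]

Each entry (A^⊗3)_ij equals the minimum over all length-3 walks i = v_0 → v_1 → … → v_3 = j of Σ_t A[v_t][v_{t+1}]. For example, for (i, j) = (0, 2) we minimise over 9 possible intermediate vertex sequences; the minimum is 10, attained along the walk 0 → 2 → 0 → 2.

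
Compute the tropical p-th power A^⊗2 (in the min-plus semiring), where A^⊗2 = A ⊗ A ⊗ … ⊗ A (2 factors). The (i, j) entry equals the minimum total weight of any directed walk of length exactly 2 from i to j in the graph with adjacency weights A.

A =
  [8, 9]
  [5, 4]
A^⊗2 =
  [14, 13]
  [9, 8]

Each entry (A^⊗2)_ij equals the minimum over all length-2 walks i = v_0 → v_1 → … → v_2 = j of Σ_t A[v_t][v_{t+1}]. For example, for (i, j) = (0, 1) we minimise over 2 possible intermediate vertex sequences; the minimum is 13, attained along the walk 0 → 1 → 1.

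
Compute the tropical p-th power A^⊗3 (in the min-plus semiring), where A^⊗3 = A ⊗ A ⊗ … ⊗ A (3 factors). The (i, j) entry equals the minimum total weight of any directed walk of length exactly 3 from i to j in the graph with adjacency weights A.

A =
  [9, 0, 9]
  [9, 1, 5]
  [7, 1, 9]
A^⊗3 =
  [10, 2, 6]
  [11, 3, 7]
  [11, 3, 7]

Each entry (A^⊗3)_ij equals the minimum over all length-3 walks i = v_0 → v_1 → … → v_3 = j of Σ_t A[v_t][v_{t+1}]. For example, for (i, j) = (0, 2) we minimise over 9 possible intermediate vertex sequences; the minimum is 6, attained along the walk 0 → 1 → 1 → 2.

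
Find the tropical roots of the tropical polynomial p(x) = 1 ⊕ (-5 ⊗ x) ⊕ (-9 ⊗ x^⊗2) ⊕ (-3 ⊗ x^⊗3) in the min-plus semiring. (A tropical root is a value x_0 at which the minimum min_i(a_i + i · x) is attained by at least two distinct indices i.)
Roots: {-6, 4, 6}

Each tropical root is a break point of the lower envelope of the lines y = a_i + i · x (there are 4 lines, with slopes 0, 1, ..., 3). Only the lines that attain the minimum somewhere contribute to roots; other lines are dominated. Here the surviving (envelope) indices are i = 3, i = 2, i = 1, i = 0.
Intersections between consecutive envelope lines give the roots: for adjacent envelope indices i < j the intersection is x = (a_i − a_j) / (j − i). Reading off the sorted break points: {-6, 4, 6}.
Verification: at each break x_0, at least two indices attain the minimum of min_i(a_i + i · x_0).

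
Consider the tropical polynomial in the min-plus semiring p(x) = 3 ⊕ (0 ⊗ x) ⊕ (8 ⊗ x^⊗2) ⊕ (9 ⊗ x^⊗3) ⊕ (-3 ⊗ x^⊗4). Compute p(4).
p(4) = 3

A tropical monomial a ⊗ x^⊗i evaluates to a + i · x. Evaluating each term at x = 4:
  Term 0 contributes 3 + 0 · 4 = 3
  Term 1 contributes 0 + 1 · 4 = 4
  Term 2 contributes 8 + 2 · 4 = 16
  Term 3 contributes 9 + 3 · 4 = 21
  Term 4 contributes -3 + 4 · 4 = 13
p(4) = ⊕ of these = min[3, 4, 16, 21, 13] = 3.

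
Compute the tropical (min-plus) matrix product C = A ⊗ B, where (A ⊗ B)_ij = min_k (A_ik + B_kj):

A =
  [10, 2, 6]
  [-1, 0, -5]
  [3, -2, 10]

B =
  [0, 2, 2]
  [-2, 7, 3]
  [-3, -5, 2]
A ⊗ B =
  [0, 1, 5]
  [-8, -10, -3]
  [-4, 5, 1]

Apply the min-plus product entry-by-entry:
  C[0][0] = min over k of (A[0][0] + B[0][0] = 10 + 0 = 10, A[0][1] + B[1][0] = 2 + -2 = 0, A[0][2] + B[2][0] = 6 + -3 = 3) = 0 (attained at k = 1)
  C[0][1] = min over k of (A[0][0] + B[0][1] = 10 + 2 = 12, A[0][1] + B[1][1] = 2 + 7 = 9, A[0][2] + B[2][1] = 6 + -5 = 1) = 1 (attained at k = 2)
  C[0][2] = min over k of (A[0][0] + B[0][2] = 10 + 2 = 12, A[0][1] + B[1][2] = 2 + 3 = 5, A[0][2] + B[2][2] = 6 + 2 = 8) = 5 (attained at k = 1)
  C[1][0] = min over k of (A[1][0] + B[0][0] = -1 + 0 = -1, A[1][1] + B[1][0] = 0 + -2 = -2, A[1][2] + B[2][0] = -5 + -3 = -8) = -8 (attained at k = 2)
  C[1][1] = min over k of (A[1][0] + B[0][1] = -1 + 2 = 1, A[1][1] + B[1][1] = 0 + 7 = 7, A[1][2] + B[2][1] = -5 + -5 = -10) = -10 (attained at k = 2)
  C[1][2] = min over k of (A[1][0] + B[0][2] = -1 + 2 = 1, A[1][1] + B[1][2] = 0 + 3 = 3, A[1][2] + B[2][2] = -5 + 2 = -3) = -3 (attained at k = 2)
  C[2][0] = min over k of (A[2][0] + B[0][0] = 3 + 0 = 3, A[2][1] + B[1][0] = -2 + -2 = -4, A[2][2] + B[2][0] = 10 + -3 = 7) = -4 (attained at k = 1)
  C[2][1] = min over k of (A[2][0] + B[0][1] = 3 + 2 = 5, A[2][1] + B[1][1] = -2 + 7 = 5, A[2][2] + B[2][1] = 10 + -5 = 5) = 5 (attained at k = 0)
  C[2][2] = min over k of (A[2][0] + B[0][2] = 3 + 2 = 5, A[2][1] + B[1][2] = -2 + 3 = 1, A[2][2] + B[2][2] = 10 + 2 = 12) = 1 (attained at k = 1)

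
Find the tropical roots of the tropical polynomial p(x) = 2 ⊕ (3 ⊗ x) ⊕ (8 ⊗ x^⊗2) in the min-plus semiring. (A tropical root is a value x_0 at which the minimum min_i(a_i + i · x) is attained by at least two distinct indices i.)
Roots: {-5, -1}

Each tropical root is a break point of the lower envelope of the lines y = a_i + i · x (there are 3 lines, with slopes 0, 1, ..., 2). Only the lines that attain the minimum somewhere contribute to roots; other lines are dominated. Here the surviving (envelope) indices are i = 2, i = 1, i = 0.
Intersections between consecutive envelope lines give the roots: for adjacent envelope indices i < j the intersection is x = (a_i − a_j) / (j − i). Reading off the sorted break points: {-5, -1}.
Verification: at each break x_0, at least two indices attain the minimum of min_i(a_i + i · x_0).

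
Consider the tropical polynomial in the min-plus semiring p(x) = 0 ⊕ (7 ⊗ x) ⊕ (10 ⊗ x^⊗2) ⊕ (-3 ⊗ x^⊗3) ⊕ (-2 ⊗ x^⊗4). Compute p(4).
p(4) = 0

A tropical monomial a ⊗ x^⊗i evaluates to a + i · x. Evaluating each term at x = 4:
  Term 0 contributes 0 + 0 · 4 = 0
  Term 1 contributes 7 + 1 · 4 = 11
  Term 2 contributes 10 + 2 · 4 = 18
  Term 3 contributes -3 + 3 · 4 = 9
  Term 4 contributes -2 + 4 · 4 = 14
p(4) = ⊕ of these = min[0, 11, 18, 9, 14] = 0.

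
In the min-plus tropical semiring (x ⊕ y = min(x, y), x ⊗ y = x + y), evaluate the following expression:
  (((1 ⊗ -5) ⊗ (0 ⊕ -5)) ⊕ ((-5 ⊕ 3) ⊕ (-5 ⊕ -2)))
(((1 ⊗ -5) ⊗ (0 ⊕ -5)) ⊕ ((-5 ⊕ 3) ⊕ (-5 ⊕ -2))) = -9

Expand innermost to outermost. Recall ⊕ takes the minimum of its arguments and ⊗ takes their sum. Working out the expression (((1 ⊗ -5) ⊗ (0 ⊕ -5)) ⊕ ((-5 ⊕ 3) ⊕ (-5 ⊕ -2))) gives -9.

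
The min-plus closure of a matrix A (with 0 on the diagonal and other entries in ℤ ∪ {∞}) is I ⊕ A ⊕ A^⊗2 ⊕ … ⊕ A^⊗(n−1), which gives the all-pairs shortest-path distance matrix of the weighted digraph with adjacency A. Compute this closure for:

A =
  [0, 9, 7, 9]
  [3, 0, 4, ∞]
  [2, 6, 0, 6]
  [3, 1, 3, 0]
Closure =
  [0, 9, 7, 9]
  [3, 0, 4, 10]
  [2, 6, 0, 6]
  [3, 1, 3, 0]

This is the Floyd-Warshall all-pairs shortest-path computation. For each intermediate vertex k = 0, 1, …, 3, update dist[i][j] ← min(dist[i][j], dist[i][k] + dist[k][j]). The final matrix gives, for each (i, j), the minimum total weight of any directed path from i to j (possibly empty when i = j).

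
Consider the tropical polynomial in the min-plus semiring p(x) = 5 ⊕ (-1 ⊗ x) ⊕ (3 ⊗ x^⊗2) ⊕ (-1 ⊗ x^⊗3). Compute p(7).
p(7) = 5

A tropical monomial a ⊗ x^⊗i evaluates to a + i · x. Evaluating each term at x = 7:
  Term 0 contributes 5 + 0 · 7 = 5
  Term 1 contributes -1 + 1 · 7 = 6
  Term 2 contributes 3 + 2 · 7 = 17
  Term 3 contributes -1 + 3 · 7 = 20
p(7) = ⊕ of these = min[5, 6, 17, 20] = 5.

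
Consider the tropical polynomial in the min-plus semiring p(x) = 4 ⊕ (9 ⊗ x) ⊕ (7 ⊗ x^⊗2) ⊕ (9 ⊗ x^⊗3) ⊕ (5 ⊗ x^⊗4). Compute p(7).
p(7) = 4

A tropical monomial a ⊗ x^⊗i evaluates to a + i · x. Evaluating each term at x = 7:
  Term 0 contributes 4 + 0 · 7 = 4
  Term 1 contributes 9 + 1 · 7 = 16
  Term 2 contributes 7 + 2 · 7 = 21
  Term 3 contributes 9 + 3 · 7 = 30
  Term 4 contributes 5 + 4 · 7 = 33
p(7) = ⊕ of these = min[4, 16, 21, 30, 33] = 4.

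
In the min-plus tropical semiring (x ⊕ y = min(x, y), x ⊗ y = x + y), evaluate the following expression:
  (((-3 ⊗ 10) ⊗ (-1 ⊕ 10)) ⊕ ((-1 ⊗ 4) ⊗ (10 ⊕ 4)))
(((-3 ⊗ 10) ⊗ (-1 ⊕ 10)) ⊕ ((-1 ⊗ 4) ⊗ (10 ⊕ 4))) = 6

Expand innermost to outermost. Recall ⊕ takes the minimum of its arguments and ⊗ takes their sum. Working out the expression (((-3 ⊗ 10) ⊗ (-1 ⊕ 10)) ⊕ ((-1 ⊗ 4) ⊗ (10 ⊕ 4))) gives 6.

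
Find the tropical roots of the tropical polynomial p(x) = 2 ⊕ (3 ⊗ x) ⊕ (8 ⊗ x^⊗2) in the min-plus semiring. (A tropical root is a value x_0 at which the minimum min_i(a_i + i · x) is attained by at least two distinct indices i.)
Roots: {-5, -1}

Each tropical root is a break point of the lower envelope of the lines y = a_i + i · x (there are 3 lines, with slopes 0, 1, ..., 2). Only the lines that attain the minimum somewhere contribute to roots; other lines are dominated. Here the surviving (envelope) indices are i = 2, i = 1, i = 0.
Intersections between consecutive envelope lines give the roots: for adjacent envelope indices i < j the intersection is x = (a_i − a_j) / (j − i). Reading off the sorted break points: {-5, -1}.
Verification: at each break x_0, at least two indices attain the minimum of min_i(a_i + i · x_0).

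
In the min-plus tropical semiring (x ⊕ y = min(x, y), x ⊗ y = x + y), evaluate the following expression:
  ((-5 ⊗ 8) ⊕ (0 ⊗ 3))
((-5 ⊗ 8) ⊕ (0 ⊗ 3)) = 3

Expand innermost to outermost. Recall ⊕ takes the minimum of its arguments and ⊗ takes their sum. Working out the expression ((-5 ⊗ 8) ⊕ (0 ⊗ 3)) gives 3.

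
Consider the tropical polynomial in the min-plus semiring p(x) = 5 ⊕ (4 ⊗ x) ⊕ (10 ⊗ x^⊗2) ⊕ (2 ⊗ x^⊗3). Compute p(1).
p(1) = 5

A tropical monomial a ⊗ x^⊗i evaluates to a + i · x. Evaluating each term at x = 1:
  Term 0 contributes 5 + 0 · 1 = 5
  Term 1 contributes 4 + 1 · 1 = 5
  Term 2 contributes 10 + 2 · 1 = 12
  Term 3 contributes 2 + 3 · 1 = 5
p(1) = ⊕ of these = min[5, 5, 12, 5] = 5.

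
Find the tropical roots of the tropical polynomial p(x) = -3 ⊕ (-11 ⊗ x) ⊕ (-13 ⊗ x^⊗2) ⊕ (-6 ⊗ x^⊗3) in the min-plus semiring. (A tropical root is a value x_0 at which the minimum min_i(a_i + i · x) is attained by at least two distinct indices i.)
Roots: {-7, 2, 8}

Each tropical root is a break point of the lower envelope of the lines y = a_i + i · x (there are 4 lines, with slopes 0, 1, ..., 3). Only the lines that attain the minimum somewhere contribute to roots; other lines are dominated. Here the surviving (envelope) indices are i = 3, i = 2, i = 1, i = 0.
Intersections between consecutive envelope lines give the roots: for adjacent envelope indices i < j the intersection is x = (a_i − a_j) / (j − i). Reading off the sorted break points: {-7, 2, 8}.
Verification: at each break x_0, at least two indices attain the minimum of min_i(a_i + i · x_0).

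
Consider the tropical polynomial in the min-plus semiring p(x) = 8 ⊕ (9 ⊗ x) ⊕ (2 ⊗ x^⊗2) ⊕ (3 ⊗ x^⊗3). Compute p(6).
p(6) = 8

A tropical monomial a ⊗ x^⊗i evaluates to a + i · x. Evaluating each term at x = 6:
  Term 0 contributes 8 + 0 · 6 = 8
  Term 1 contributes 9 + 1 · 6 = 15
  Term 2 contributes 2 + 2 · 6 = 14
  Term 3 contributes 3 + 3 · 6 = 21
p(6) = ⊕ of these = min[8, 15, 14, 21] = 8.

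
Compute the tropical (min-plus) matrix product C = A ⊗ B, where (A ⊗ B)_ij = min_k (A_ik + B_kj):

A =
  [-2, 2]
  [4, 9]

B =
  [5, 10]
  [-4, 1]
A ⊗ B =
  [-2, 3]
  [5, 10]

Apply the min-plus product entry-by-entry:
  C[0][0] = min over k of (A[0][0] + B[0][0] = -2 + 5 = 3, A[0][1] + B[1][0] = 2 + -4 = -2) = -2 (attained at k = 1)
  C[0][1] = min over k of (A[0][0] + B[0][1] = -2 + 10 = 8, A[0][1] + B[1][1] = 2 + 1 = 3) = 3 (attained at k = 1)
  C[1][0] = min over k of (A[1][0] + B[0][0] = 4 + 5 = 9, A[1][1] + B[1][0] = 9 + -4 = 5) = 5 (attained at k = 1)
  C[1][1] = min over k of (A[1][0] + B[0][1] = 4 + 10 = 14, A[1][1] + B[1][1] = 9 + 1 = 10) = 10 (attained at k = 1)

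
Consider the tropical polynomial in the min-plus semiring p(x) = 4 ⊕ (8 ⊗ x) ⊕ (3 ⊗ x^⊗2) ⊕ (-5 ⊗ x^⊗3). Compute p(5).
p(5) = 4

A tropical monomial a ⊗ x^⊗i evaluates to a + i · x. Evaluating each term at x = 5:
  Term 0 contributes 4 + 0 · 5 = 4
  Term 1 contributes 8 + 1 · 5 = 13
  Term 2 contributes 3 + 2 · 5 = 13
  Term 3 contributes -5 + 3 · 5 = 10
p(5) = ⊕ of these = min[4, 13, 13, 10] = 4.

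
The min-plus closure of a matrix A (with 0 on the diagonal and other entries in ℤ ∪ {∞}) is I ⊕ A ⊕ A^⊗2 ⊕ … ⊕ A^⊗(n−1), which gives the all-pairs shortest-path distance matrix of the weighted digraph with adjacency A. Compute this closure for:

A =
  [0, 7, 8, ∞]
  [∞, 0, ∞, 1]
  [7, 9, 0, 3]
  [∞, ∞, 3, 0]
Closure =
  [0, 7, 8, 8]
  [11, 0, 4, 1]
  [7, 9, 0, 3]
  [10, 12, 3, 0]

This is the Floyd-Warshall all-pairs shortest-path computation. For each intermediate vertex k = 0, 1, …, 3, update dist[i][j] ← min(dist[i][j], dist[i][k] + dist[k][j]). The final matrix gives, for each (i, j), the minimum total weight of any directed path from i to j (possibly empty when i = j).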